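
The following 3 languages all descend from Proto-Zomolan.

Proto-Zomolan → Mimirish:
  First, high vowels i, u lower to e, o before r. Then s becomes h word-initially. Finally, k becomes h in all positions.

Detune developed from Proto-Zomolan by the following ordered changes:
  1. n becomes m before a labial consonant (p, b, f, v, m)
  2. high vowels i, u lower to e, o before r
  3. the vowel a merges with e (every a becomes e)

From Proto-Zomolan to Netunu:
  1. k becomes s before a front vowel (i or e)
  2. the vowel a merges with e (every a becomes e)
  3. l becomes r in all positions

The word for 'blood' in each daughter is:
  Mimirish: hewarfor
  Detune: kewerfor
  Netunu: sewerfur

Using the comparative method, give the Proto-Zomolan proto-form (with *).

Position 4: Mimirish has a, Detune has e, Netunu has e. Mimirish preserves a here (none of its changes turn any other segment into a), so the proto-segment is *a.
Position 1: Mimirish has h, Detune has k, Netunu has s. Detune preserves k here (none of its changes turn any other segment into k), so the proto-segment is *k.
Position 7: Mimirish has o, Detune has o, Netunu has u. Netunu preserves u here (none of its changes turn any other segment into u), so the proto-segment is *u.
Verify the candidate proto-form against each daughter:
Mimirish: *kewarfur > kewarfor > hewarfor  (by pre-rhotic lowering, unconditioned shift)
Detune: *kewarfur > kewarfor > kewerfor  (by pre-rhotic lowering, vowel merger)
Netunu: *kewarfur
  kewarfur → sewarfur   [palatalisation]
  sewarfur → sewerfur   [vowel merger]
  sewerfur (rule 3 does not apply)
  giving Netunu sewerfur.
Only *kewarfur yields all of Mimirish hewarfor, Detune kewerfor, Netunu sewerfur.

*kewarfur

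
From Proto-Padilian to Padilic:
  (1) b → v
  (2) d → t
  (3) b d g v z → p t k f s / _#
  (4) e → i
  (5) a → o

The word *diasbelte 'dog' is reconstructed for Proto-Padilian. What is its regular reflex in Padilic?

Padilic: *diasbelte
  diasbelte → diasvelte   [unconditioned shift]
  diasvelte → tiasvelte   [unconditioned shift]
  tiasvelte (rule 3 does not apply)
  tiasvelte → tiasvilti   [vowel merger]
  tiasvilti → tiosvilti   [vowel merger]
  giving Padilic tiosvilti.

tiosvilti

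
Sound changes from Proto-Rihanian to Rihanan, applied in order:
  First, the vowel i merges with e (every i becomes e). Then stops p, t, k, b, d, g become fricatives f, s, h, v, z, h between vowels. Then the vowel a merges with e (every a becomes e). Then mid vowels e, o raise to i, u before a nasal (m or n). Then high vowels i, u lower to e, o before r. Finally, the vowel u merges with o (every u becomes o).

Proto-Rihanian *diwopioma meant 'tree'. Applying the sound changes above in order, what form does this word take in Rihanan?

Rihanan: start from *diwopioma.
  rule 1 (vowel merger): diwopioma → dewopeoma
  rule 2 (intervocalic lenition): dewopeoma → dewofeoma
  rule 3 (vowel merger): dewofeoma → dewofeome
  rule 4 (pre-nasal raising): dewofeome → dewofeume
  rule 5: no change — dewofeume
  rule 6 (vowel merger): dewofeume → dewofeome
  ⇒ Rihanan dewofeome

dewofeome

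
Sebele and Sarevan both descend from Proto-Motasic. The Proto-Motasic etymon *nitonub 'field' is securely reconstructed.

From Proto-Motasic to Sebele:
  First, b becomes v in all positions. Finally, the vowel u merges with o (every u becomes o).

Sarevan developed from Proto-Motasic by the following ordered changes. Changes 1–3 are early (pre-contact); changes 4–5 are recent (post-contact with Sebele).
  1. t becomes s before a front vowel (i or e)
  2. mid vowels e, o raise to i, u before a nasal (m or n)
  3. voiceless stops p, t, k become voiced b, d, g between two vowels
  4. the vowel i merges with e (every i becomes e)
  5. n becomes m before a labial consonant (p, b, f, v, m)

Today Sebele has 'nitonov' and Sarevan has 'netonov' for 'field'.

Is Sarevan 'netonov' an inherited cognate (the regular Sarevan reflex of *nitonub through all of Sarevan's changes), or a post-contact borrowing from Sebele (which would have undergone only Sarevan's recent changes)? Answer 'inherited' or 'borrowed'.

borrowed

If inherited, *nitonub would pass through all of Sarevan's changes:
Sarevan: start from *nitonub.
  rule 1: no change — nitonub
  rule 2 (pre-nasal raising): nitonub → nitunub
  rule 3 (intervocalic voicing): nitunub → nidunub
  rule 4 (vowel merger): nidunub → nedunub
  rule 5: no change — nedunub
  ⇒ Sarevan nedunub
If borrowed from Sebele 'nitonov' after the early changes, it would undergo only the recent ones:
  rule 4 (vowel merger): nitonov → netonov
  rule 5 (nasal place assimilation): no change (netonov)
  ⇒ as a loan: netonov
Sarevan 'netonov' matches the loan outcome 'netonov', not the inherited 'nedunub' — it skipped the early Sarevan changes, so it was borrowed from Sebele.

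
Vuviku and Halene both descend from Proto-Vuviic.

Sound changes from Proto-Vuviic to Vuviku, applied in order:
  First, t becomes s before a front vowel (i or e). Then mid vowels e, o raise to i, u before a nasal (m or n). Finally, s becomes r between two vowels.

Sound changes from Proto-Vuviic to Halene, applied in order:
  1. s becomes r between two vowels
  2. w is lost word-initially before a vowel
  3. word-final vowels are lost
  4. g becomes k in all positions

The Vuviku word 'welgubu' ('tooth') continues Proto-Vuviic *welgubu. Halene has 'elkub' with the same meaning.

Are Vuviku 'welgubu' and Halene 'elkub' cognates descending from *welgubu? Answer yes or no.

Derive the expected Halene reflex of *welgubu:
Halene: start from *welgubu.
  rule 1: no change — welgubu
  rule 2 (glide loss): welgubu → elgubu
  rule 3 (apocope): elgubu → elgub
  rule 4 (unconditioned shift): elgub → elkub
  ⇒ Halene elkub
Halene 'elkub' matches the regular reflex exactly, so the pair is cognate.

yes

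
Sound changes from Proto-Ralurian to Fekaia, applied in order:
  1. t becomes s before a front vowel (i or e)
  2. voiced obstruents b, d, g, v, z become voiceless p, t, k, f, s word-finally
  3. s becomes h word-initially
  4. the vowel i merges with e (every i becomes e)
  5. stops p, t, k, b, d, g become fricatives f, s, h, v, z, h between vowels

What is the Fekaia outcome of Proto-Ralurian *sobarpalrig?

Fekaia: start from *sobarpalrig.
  rule 1: no change — sobarpalrig
  rule 2 (final devoicing): sobarpalrig → sobarpalrik
  rule 3 (debuccalisation): sobarpalrik → hobarpalrik
  rule 4 (vowel merger): hobarpalrik → hobarpalrek
  rule 5 (intervocalic lenition): hobarpalrek → hovarpalrek
  ⇒ Fekaia hovarpalrek

hovarpalrek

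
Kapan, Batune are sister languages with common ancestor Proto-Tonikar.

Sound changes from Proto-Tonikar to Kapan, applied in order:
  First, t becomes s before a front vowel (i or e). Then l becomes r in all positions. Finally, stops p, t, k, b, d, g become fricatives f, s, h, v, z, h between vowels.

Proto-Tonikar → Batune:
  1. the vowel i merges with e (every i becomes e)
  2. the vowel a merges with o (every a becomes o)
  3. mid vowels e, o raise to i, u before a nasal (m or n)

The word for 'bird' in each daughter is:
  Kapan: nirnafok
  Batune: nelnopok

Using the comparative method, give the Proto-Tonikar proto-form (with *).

*nilnapok

Position 5: Kapan has a, Batune has o. Kapan preserves a here (none of its changes turn any other segment into a), so the proto-segment is *a.
Position 3: Kapan has r, Batune has l. Batune preserves l here (none of its changes turn any other segment into l), so the proto-segment is *l.
Position 2: Kapan has i, Batune has e. Kapan preserves i here (none of its changes turn any other segment into i), so the proto-segment is *i.
Continuing position by position gives *nilnapok; check it forward:
Kapan: *nilnapok > nirnapok > nirnafok  (by unconditioned shift, intervocalic lenition)
Batune: *nilnapok
  nilnapok → nelnapok   [vowel merger]
  nelnapok → nelnopok   [vowel merger]
  nelnopok (rule 3 does not apply)
  giving Batune nelnopok.
Only *nilnapok yields all of Kapan nirnafok, Batune nelnopok.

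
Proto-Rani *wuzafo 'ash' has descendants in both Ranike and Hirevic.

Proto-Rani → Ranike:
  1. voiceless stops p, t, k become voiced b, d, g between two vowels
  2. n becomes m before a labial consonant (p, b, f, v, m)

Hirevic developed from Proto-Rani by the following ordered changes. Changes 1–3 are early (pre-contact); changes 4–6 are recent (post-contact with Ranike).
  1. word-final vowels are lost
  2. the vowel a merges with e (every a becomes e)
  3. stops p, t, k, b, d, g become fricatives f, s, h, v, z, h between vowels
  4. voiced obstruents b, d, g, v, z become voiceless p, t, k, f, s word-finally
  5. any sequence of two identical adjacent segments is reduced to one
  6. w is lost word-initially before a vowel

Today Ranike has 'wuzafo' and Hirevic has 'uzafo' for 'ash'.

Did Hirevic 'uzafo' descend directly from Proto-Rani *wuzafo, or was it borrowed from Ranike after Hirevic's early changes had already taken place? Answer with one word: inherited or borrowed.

borrowed

If inherited, *wuzafo would pass through all of Hirevic's changes:
Hirevic: *wuzafo > wuzaf > wuzef > uzef  (by apocope, vowel merger, glide loss)
If borrowed from Ranike 'wuzafo' after the early changes, it would undergo only the recent ones:
  rule 4 (final devoicing): no change (wuzafo)
  rule 5 (degemination): no change (wuzafo)
  rule 6 (glide loss): wuzafo → uzafo
  ⇒ as a loan: uzafo
Hirevic 'uzafo' matches the loan outcome 'uzafo', not the inherited 'uzef' — it skipped the early Hirevic changes, so it was borrowed from Ranike.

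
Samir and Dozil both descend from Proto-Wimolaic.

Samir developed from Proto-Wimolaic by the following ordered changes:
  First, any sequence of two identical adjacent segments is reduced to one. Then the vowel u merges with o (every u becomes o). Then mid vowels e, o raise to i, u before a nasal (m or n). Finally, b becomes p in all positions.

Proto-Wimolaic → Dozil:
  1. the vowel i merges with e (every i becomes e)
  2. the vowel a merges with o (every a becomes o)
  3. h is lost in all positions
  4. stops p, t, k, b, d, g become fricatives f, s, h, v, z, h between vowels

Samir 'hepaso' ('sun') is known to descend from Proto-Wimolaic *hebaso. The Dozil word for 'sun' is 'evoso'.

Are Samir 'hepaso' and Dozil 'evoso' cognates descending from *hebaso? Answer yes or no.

Derive the expected Dozil reflex of *hebaso:
Dozil: *hebaso > heboso > eboso > evoso  (by vowel merger, h-loss, intervocalic lenition)
Dozil 'evoso' matches the regular reflex exactly, so the pair is cognate.

yes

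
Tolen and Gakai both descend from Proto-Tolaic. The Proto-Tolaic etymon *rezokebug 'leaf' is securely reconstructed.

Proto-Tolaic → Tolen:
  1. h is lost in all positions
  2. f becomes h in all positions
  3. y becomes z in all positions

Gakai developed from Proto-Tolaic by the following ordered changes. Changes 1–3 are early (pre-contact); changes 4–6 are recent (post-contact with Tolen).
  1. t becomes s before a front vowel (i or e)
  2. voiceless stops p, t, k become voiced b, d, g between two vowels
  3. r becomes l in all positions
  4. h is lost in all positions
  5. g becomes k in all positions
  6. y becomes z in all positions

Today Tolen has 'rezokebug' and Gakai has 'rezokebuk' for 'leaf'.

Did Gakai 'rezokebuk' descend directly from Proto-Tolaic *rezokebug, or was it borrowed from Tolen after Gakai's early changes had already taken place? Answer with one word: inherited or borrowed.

borrowed

If inherited, *rezokebug would pass through all of Gakai's changes:
Gakai: *rezokebug
  rezokebug (rule 1 does not apply)
  rezokebug → rezogebug   [intervocalic voicing]
  rezogebug → lezogebug   [unconditioned shift]
  lezogebug (rule 4 does not apply)
  lezogebug → lezokebuk   [unconditioned shift]
  lezokebuk (rule 6 does not apply)
  giving Gakai lezokebuk.
If borrowed from Tolen 'rezokebug' after the early changes, it would undergo only the recent ones:
  rule 4 (h-loss): no change (rezokebug)
  rule 5 (unconditioned shift): rezokebug → rezokebuk
  rule 6 (unconditioned shift): no change (rezokebuk)
  ⇒ as a loan: rezokebuk
Gakai 'rezokebuk' matches the loan outcome 'rezokebuk', not the inherited 'lezokebuk' — it skipped the early Gakai changes, so it was borrowed from Tolen.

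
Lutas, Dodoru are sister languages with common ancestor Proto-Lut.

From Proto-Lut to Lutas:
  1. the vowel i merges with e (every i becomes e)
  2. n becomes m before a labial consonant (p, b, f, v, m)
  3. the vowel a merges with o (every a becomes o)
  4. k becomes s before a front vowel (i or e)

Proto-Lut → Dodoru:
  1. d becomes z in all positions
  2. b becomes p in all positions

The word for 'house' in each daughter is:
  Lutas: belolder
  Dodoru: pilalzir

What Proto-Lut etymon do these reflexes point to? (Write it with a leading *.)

*bilaldir

Position 7: Lutas has e, Dodoru has i. Dodoru preserves i here (none of its changes turn any other segment into i), so the proto-segment is *i.
Position 6: Lutas has d, Dodoru has z. Lutas preserves d here (none of its changes turn any other segment into d), so the proto-segment is *d.
Position 2: Lutas has e, Dodoru has i. Dodoru preserves i here (none of its changes turn any other segment into i), so the proto-segment is *i.
Verify the candidate proto-form against each daughter:
Lutas: *bilaldir
  bilaldir → belalder   [vowel merger]
  belalder (rule 2 does not apply)
  belalder → belolder   [vowel merger]
  belolder (rule 4 does not apply)
  giving Lutas belolder.
Dodoru: start from *bilaldir.
  rule 1 (unconditioned shift): bilaldir → bilalzir
  rule 2 (unconditioned shift): bilalzir → pilalzir
  ⇒ Dodoru pilalzir
No other proto-form is consistent with every reflex, so the reconstruction is *bilaldir.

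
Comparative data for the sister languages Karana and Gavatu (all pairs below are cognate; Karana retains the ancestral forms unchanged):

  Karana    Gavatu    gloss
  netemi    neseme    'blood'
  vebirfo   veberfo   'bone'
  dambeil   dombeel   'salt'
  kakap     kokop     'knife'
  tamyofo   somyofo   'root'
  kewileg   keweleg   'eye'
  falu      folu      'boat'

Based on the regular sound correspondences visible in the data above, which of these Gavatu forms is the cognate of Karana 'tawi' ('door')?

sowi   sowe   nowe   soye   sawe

sowe

tamyofo ~ somyofo — Karana t corresponds to Gavatu s word-initially before a back vowel.
kakap ~ kokop, falu ~ folu — Karana a corresponds to Gavatu o after a consonant, before a consonant other than r, m, n, p, b, f, v.
netemi ~ neseme — Karana i corresponds to Gavatu e word-finally.
Applying these to Karana 'tawi':
  tawi → sawi   (t→s word-initially before a back vowel)
  sawi → sowi   (a→o after a consonant, before a consonant other than r, m, n, p, b, f, v)
  sowi → sowe   (i→e word-finally)
So the Gavatu cognate is 'sowe'.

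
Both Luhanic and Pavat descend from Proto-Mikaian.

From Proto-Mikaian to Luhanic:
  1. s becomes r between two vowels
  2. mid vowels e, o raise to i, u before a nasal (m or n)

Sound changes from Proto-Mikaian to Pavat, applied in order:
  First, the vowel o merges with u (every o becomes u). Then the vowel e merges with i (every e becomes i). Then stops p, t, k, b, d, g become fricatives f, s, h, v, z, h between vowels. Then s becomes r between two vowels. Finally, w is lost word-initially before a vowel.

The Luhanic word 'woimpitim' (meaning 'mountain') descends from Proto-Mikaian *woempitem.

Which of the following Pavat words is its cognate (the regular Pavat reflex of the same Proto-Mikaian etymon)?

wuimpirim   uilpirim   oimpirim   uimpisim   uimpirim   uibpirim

uimpirim

Pavat: start from *woempitem.
  rule 1 (vowel merger): woempitem → wuempitem
  rule 2 (vowel merger): wuempitem → wuimpitim
  rule 3 (intervocalic lenition): wuimpitim → wuimpisim
  rule 4 (rhotacism): wuimpisim → wuimpirim
  rule 5 (glide loss): wuimpirim → uimpirim
  ⇒ Pavat uimpirim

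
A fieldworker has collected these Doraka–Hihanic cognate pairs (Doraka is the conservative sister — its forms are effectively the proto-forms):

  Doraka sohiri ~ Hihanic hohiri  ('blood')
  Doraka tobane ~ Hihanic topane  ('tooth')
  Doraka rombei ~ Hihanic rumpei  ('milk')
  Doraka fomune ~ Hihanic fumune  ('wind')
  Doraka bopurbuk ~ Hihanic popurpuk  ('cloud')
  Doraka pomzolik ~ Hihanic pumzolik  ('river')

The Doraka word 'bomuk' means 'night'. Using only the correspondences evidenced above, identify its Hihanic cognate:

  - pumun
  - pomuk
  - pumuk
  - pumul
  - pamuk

pumuk

bopurbuk ~ popurpuk — Doraka b corresponds to Hihanic p word-initially before a back vowel.
rombei ~ rumpei, fomune ~ fumune — Doraka o corresponds to Hihanic u after a consonant, before a nasal.
Applying these to Doraka 'bomuk':
  bomuk → pomuk   (b→p word-initially before a back vowel)
  pomuk → pumuk   (o→u after a consonant, before a nasal)
So the Hihanic cognate is 'pumuk'.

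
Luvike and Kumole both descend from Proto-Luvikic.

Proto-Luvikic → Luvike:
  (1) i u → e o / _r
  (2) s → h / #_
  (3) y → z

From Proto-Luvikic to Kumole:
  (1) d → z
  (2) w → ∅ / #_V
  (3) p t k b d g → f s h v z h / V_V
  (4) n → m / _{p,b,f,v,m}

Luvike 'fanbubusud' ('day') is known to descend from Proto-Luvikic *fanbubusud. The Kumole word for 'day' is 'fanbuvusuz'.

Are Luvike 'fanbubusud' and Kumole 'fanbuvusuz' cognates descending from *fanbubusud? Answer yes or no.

no

Derive the expected Kumole reflex of *fanbubusud:
Kumole: *fanbubusud > fanbubusuz > fanbuvusuz > fambuvusuz  (by unconditioned shift, intervocalic lenition, nasal place assimilation)
The regular Kumole reflex would be 'fambuvusuz', but the attested form is 'fanbuvusuz'. The correspondence is irregular, so they are not cognates (the Kumole form has a different source).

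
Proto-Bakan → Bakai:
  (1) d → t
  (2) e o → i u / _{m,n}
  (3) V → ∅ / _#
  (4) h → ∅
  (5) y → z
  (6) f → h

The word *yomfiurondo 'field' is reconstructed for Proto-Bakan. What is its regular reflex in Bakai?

zumhiurunt

Bakai: *yomfiurondo
  yomfiurondo → yomfiuronto   [unconditioned shift]
  yomfiuronto → yumfiurunto   [pre-nasal raising]
  yumfiurunto → yumfiurunt   [apocope]
  yumfiurunt (rule 4 does not apply)
  yumfiurunt → zumfiurunt   [unconditioned shift]
  zumfiurunt → zumhiurunt   [unconditioned shift]
  giving Bakai zumhiurunt.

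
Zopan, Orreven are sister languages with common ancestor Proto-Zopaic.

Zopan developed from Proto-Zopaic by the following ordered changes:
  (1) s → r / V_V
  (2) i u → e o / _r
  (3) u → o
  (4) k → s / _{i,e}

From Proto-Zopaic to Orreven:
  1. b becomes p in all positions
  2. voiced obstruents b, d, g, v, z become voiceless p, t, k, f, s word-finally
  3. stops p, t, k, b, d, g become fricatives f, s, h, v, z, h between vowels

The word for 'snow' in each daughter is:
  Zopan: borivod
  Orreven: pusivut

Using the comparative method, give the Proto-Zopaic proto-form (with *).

Position 1: Zopan has b, Orreven has p. Zopan preserves b here (none of its changes turn any other segment into b), so the proto-segment is *b.
Position 3: Zopan has r, Orreven has s. Taking the neighbouring segments as reconstructed: Zopan r could go back to *s or *r; Orreven s could go back to *t or *s — the one source consistent with every daughter is *s.
Verify the candidate proto-form against each daughter:
Zopan: *busivud
  busivud → burivud   [rhotacism]
  burivud → borivud   [pre-rhotic lowering]
  borivud → borivod   [vowel merger]
  borivod (rule 4 does not apply)
  giving Zopan borivod.
Orreven: *busivud > pusivud > pusivut  (by unconditioned shift, final devoicing)
No other proto-form is consistent with every reflex, so the reconstruction is *busivud.

*busivud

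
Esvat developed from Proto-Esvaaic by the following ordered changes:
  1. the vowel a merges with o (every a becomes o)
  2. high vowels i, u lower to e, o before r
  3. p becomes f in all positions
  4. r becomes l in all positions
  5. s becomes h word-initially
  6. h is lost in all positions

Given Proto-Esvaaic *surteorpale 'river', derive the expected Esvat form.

olteolfole

Esvat: *surteorpale
  surteorpale → surteorpole   [vowel merger]
  surteorpole → sorteorpole   [pre-rhotic lowering]
  sorteorpole → sorteorfole   [unconditioned shift]
  sorteorfole → solteolfole   [unconditioned shift]
  solteolfole → holteolfole   [debuccalisation]
  holteolfole → olteolfole   [h-loss]
  giving Esvat olteolfole.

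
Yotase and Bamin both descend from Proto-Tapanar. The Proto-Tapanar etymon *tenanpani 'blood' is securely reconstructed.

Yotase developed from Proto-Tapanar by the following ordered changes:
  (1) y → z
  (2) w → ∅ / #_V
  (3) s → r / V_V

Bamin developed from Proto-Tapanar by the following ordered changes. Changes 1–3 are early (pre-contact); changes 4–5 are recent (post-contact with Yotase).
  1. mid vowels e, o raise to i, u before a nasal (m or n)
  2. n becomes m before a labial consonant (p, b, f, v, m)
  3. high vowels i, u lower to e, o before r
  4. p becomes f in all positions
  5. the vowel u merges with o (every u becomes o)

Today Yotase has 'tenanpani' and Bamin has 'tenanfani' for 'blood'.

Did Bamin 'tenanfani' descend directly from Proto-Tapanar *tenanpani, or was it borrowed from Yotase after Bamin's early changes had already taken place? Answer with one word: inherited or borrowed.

If inherited, *tenanpani would pass through all of Bamin's changes:
Bamin: start from *tenanpani.
  rule 1 (pre-nasal raising): tenanpani → tinanpani
  rule 2 (nasal place assimilation): tinanpani → tinampani
  rule 3: no change — tinampani
  rule 4 (unconditioned shift): tinampani → tinamfani
  rule 5: no change — tinamfani
  ⇒ Bamin tinamfani
If borrowed from Yotase 'tenanpani' after the early changes, it would undergo only the recent ones:
  rule 4 (unconditioned shift): tenanpani → tenanfani
  rule 5 (vowel merger): no change (tenanfani)
  ⇒ as a loan: tenanfani
Bamin 'tenanfani' matches the loan outcome 'tenanfani', not the inherited 'tinamfani' — it skipped the early Bamin changes, so it was borrowed from Yotase.

borrowed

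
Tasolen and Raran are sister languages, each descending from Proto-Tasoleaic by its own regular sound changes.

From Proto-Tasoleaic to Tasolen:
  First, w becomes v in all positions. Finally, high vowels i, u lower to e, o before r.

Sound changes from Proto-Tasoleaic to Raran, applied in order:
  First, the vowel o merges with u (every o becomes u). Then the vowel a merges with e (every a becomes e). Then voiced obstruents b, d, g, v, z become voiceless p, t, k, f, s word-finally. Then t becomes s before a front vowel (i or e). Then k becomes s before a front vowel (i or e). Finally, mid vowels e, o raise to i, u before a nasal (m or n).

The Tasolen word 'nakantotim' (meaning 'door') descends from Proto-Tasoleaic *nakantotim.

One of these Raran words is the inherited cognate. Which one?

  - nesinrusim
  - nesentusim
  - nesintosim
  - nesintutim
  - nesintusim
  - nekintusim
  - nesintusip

Raran: *nakantotim > nakantutim > nekentutim > nekentusim > nesentusim > nesintusim  (by vowel merger, vowel merger, palatalisation, palatalisation, pre-nasal raising)
Only 'nesintusim' matches the regular Raran development of *nakantotim.

nesintusim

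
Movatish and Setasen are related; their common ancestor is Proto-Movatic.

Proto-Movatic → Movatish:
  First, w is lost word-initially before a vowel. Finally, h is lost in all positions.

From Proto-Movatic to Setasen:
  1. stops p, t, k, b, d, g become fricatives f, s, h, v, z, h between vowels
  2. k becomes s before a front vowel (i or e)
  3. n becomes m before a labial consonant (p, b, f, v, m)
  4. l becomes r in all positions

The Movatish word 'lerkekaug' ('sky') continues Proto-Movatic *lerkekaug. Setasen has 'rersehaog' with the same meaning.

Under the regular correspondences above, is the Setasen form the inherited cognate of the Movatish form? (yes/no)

no

Derive the expected Setasen reflex of *lerkekaug:
Setasen: start from *lerkekaug.
  rule 1 (intervocalic lenition): lerkekaug → lerkehaug
  rule 2 (palatalisation): lerkehaug → lersehaug
  rule 3: no change — lersehaug
  rule 4 (unconditioned shift): lersehaug → rersehaug
  ⇒ Setasen rersehaug
The regular Setasen reflex would be 'rersehaug', but the attested form is 'rersehaog'. The correspondence is irregular, so they are not cognates (the Setasen form has a different source).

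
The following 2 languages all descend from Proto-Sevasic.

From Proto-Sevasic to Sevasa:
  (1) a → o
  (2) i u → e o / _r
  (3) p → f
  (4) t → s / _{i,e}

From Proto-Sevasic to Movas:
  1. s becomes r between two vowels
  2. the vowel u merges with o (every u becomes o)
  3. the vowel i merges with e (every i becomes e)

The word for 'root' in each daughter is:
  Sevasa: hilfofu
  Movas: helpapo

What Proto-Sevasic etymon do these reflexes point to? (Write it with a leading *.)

Position 6: Sevasa has f, Movas has p. Movas preserves p here (none of its changes turn any other segment into p), so the proto-segment is *p.
Position 5: Sevasa has o, Movas has a. Movas preserves a here (none of its changes turn any other segment into a), so the proto-segment is *a.
Verify the candidate proto-form against each daughter:
Sevasa: start from *hilpapu.
  rule 1 (vowel merger): hilpapu → hilpopu
  rule 2: no change — hilpopu
  rule 3 (unconditioned shift): hilpopu → hilfofu
  rule 4: no change — hilfofu
  ⇒ Sevasa hilfofu
Movas: *hilpapu > hilpapo > helpapo  (by vowel merger, vowel merger)
Only *hilpapu yields all of Sevasa hilfofu, Movas helpapo.

*hilpapu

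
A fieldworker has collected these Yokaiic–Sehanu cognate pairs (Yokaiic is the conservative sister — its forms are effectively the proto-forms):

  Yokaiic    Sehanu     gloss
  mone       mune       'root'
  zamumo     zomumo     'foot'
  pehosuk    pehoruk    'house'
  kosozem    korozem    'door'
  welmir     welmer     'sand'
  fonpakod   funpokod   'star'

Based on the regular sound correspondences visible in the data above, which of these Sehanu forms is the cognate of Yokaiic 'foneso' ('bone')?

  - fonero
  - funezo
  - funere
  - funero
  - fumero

funero

mone ~ mune, fonpakod ~ funpokod — Yokaiic o corresponds to Sehanu u after a consonant, before a nasal.
kosozem ~ korozem — Yokaiic s corresponds to Sehanu r between vowels (before a back vowel).
Applying these to Yokaiic 'foneso':
  foneso → funeso   (o→u after a consonant, before a nasal)
  funeso → funero   (s→r between vowels (before a back vowel))
So the Sehanu cognate is 'funero'.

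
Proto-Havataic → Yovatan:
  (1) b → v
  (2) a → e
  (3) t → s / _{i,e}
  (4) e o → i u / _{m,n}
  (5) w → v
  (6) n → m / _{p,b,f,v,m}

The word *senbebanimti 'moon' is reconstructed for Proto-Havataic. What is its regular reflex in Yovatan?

simvevinimsi

Yovatan: *senbebanimti > senvevanimti > senvevenimti > senvevenimsi > sinvevinimsi > simvevinimsi  (by unconditioned shift, vowel merger, palatalisation, pre-nasal raising, nasal place assimilation)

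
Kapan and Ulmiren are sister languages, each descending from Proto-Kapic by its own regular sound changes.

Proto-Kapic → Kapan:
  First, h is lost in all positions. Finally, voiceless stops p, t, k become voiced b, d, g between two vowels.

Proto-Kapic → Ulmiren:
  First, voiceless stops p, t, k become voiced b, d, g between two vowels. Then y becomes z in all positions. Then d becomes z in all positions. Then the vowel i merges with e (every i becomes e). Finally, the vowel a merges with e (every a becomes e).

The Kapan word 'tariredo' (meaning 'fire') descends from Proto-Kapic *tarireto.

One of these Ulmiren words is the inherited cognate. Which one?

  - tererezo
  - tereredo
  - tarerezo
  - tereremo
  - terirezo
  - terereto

Ulmiren: *tarireto > tariredo > tarirezo > tarerezo > tererezo  (by intervocalic voicing, unconditioned shift, vowel merger, vowel merger)
The other candidates each miss or misapply at least one Ulmiren change.

tererezo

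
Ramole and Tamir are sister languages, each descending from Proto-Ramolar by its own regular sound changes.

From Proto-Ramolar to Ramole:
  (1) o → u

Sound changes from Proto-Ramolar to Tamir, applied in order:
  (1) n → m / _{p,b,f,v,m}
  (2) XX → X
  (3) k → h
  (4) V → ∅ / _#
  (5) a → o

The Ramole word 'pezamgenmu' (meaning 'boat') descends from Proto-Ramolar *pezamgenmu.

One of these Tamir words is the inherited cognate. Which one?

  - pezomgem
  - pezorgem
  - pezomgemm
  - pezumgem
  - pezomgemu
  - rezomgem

Tamir: *pezamgenmu > pezamgemmu > pezamgemu > pezamgem > pezomgem  (by nasal place assimilation, degemination, apocope, vowel merger)
Among the options, 'pezomgem' alone shows every Tamir change applied in order.

pezomgem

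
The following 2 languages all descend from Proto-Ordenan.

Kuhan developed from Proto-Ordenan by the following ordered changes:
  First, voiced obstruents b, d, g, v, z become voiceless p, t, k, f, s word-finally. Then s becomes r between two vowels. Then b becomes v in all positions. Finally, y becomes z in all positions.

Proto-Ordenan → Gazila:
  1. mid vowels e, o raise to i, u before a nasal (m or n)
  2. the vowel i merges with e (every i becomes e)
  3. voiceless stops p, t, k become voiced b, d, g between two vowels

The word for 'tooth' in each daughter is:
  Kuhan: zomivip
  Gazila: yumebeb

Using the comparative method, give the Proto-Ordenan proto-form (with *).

Position 5: Kuhan has v, Gazila has b. Taking the neighbouring segments as reconstructed: Kuhan v could go back to *b or *v; Gazila b could go back to *p or *b — the one source consistent with every daughter is *b.
Position 1: Kuhan has z, Gazila has y. Gazila preserves y here (none of its changes turn any other segment into y), so the proto-segment is *y.
Verify the candidate proto-form against each daughter:
Kuhan: *yomibib
  yomibib → yomibip   [final devoicing]
  yomibip (rule 2 does not apply)
  yomibip → yomivip   [unconditioned shift]
  yomivip → zomivip   [unconditioned shift]
  giving Kuhan zomivip.
Gazila: *yomibib
  yomibib → yumibib   [pre-nasal raising]
  yumibib → yumebeb   [vowel merger]
  yumebeb (rule 3 does not apply)
  giving Gazila yumebeb.
*yomibib is the unique common source.

*yomibib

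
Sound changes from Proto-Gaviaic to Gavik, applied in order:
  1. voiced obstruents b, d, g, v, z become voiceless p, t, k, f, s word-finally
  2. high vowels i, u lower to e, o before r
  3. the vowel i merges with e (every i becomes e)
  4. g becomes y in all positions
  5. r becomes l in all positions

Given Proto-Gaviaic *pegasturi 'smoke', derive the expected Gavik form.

peyastole

Gavik: *pegasturi
  pegasturi (rule 1 does not apply)
  pegasturi → pegastori   [pre-rhotic lowering]
  pegastori → pegastore   [vowel merger]
  pegastore → peyastore   [unconditioned shift]
  peyastore → peyastole   [unconditioned shift]
  giving Gavik peyastole.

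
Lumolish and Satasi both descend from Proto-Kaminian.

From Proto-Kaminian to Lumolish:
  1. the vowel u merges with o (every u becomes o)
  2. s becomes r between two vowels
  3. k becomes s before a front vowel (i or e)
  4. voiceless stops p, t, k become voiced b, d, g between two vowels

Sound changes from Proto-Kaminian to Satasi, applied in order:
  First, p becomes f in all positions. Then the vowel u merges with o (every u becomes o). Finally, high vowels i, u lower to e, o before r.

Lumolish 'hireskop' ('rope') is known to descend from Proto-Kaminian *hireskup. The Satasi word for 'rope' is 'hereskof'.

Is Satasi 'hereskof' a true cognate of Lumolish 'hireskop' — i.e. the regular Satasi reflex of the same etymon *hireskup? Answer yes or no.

yes

Derive the expected Satasi reflex of *hireskup:
Satasi: *hireskup > hireskuf > hireskof > hereskof  (by unconditioned shift, vowel merger, pre-rhotic lowering)
Satasi 'hereskof' matches the regular reflex exactly, so the pair is cognate.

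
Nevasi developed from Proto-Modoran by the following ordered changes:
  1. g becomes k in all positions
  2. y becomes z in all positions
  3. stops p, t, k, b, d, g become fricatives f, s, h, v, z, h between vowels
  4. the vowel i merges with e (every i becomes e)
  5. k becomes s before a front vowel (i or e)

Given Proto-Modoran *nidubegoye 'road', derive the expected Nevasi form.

nezuvehoze

Nevasi: *nidubegoye
  nidubegoye → nidubekoye   [unconditioned shift]
  nidubekoye → nidubekoze   [unconditioned shift]
  nidubekoze → nizuvehoze   [intervocalic lenition]
  nizuvehoze → nezuvehoze   [vowel merger]
  nezuvehoze (rule 5 does not apply)
  giving Nevasi nezuvehoze.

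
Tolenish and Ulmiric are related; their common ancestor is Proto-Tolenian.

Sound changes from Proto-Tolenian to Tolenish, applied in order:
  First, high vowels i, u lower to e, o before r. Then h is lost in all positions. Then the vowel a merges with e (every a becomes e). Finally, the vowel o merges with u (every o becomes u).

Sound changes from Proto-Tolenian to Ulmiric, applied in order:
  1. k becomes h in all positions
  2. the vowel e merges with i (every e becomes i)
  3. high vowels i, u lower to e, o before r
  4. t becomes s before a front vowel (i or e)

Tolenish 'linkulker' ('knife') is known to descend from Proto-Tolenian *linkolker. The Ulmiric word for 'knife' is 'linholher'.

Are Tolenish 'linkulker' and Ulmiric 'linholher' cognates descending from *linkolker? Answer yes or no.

yes

Derive the expected Ulmiric reflex of *linkolker:
Ulmiric: *linkolker > linholher > linholhir > linholher  (by unconditioned shift, vowel merger, pre-rhotic lowering)
Ulmiric 'linholher' matches the regular reflex exactly, so the pair is cognate.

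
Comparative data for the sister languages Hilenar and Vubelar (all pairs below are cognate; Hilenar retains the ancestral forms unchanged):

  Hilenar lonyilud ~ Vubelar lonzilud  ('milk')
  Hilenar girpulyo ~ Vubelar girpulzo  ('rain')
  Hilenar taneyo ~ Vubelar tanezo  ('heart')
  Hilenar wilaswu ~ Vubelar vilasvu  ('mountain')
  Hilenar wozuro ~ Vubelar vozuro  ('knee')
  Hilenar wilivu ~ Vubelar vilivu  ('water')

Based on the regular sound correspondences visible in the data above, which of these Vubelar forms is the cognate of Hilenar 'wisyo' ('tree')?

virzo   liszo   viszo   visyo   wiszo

viszo

wilaswu ~ vilasvu, wilivu ~ vilivu — Hilenar w corresponds to Vubelar v word-initially before a front vowel.
girpulyo ~ girpulzo — Hilenar y corresponds to Vubelar z after a consonant, before a back vowel.
Applying these to Hilenar 'wisyo':
  wisyo → visyo   (w→v word-initially before a front vowel)
  visyo → viszo   (y→z after a consonant, before a back vowel)
So the Vubelar cognate is 'viszo'.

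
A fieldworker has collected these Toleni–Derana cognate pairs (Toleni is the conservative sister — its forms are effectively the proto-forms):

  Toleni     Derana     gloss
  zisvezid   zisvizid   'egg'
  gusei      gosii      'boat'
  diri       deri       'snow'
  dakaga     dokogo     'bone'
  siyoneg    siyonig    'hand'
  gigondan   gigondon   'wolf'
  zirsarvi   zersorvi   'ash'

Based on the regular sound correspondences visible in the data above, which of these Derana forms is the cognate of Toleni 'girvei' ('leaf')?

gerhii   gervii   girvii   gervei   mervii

gervii

diri ~ deri, zirsarvi ~ zersorvi — Toleni i corresponds to Derana e after a consonant, before r.
gusei ~ gosii — Toleni e corresponds to Derana i after a consonant, before a front vowel.
Applying these to Toleni 'girvei':
  girvei → gervei   (i→e after a consonant, before r)
  gervei → gervii   (e→i after a consonant, before a front vowel)
So the Derana cognate is 'gervii'.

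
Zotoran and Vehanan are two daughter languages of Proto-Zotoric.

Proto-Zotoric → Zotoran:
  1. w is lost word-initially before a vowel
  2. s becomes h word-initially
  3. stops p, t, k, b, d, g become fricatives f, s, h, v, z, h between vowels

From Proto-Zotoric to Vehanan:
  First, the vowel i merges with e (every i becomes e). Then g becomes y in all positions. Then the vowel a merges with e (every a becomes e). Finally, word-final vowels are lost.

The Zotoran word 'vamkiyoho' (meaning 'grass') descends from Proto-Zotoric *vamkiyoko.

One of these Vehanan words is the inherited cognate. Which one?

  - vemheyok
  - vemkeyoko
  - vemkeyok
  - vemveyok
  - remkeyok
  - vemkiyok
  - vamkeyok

vemkeyok

Vehanan: start from *vamkiyoko.
  rule 1 (vowel merger): vamkiyoko → vamkeyoko
  rule 2: no change — vamkeyoko
  rule 3 (vowel merger): vamkeyoko → vemkeyoko
  rule 4 (apocope): vemkeyoko → vemkeyok
  ⇒ Vehanan vemkeyok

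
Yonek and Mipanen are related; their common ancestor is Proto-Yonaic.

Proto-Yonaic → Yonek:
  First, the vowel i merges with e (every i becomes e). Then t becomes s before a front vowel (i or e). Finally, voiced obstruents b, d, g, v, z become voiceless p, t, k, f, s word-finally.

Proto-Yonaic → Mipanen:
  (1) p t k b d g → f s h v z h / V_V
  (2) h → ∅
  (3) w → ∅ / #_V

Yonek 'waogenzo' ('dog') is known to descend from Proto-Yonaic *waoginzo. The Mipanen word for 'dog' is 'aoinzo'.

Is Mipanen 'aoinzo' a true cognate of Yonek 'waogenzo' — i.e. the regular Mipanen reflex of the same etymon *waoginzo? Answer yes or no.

Derive the expected Mipanen reflex of *waoginzo:
Mipanen: *waoginzo
  waoginzo → waohinzo   [intervocalic lenition]
  waohinzo → waoinzo   [h-loss]
  waoinzo → aoinzo   [glide loss]
  giving Mipanen aoinzo.
Mipanen 'aoinzo' matches the regular reflex exactly, so the pair is cognate.

yes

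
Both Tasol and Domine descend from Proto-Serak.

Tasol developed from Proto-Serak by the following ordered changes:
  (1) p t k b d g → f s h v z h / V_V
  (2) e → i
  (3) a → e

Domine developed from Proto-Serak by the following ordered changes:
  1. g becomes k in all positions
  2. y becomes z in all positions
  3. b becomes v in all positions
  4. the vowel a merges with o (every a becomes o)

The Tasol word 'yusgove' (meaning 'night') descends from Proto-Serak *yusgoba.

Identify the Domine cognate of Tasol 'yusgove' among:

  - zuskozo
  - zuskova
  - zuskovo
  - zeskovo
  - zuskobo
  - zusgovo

Domine: start from *yusgoba.
  rule 1 (unconditioned shift): yusgoba → yuskoba
  rule 2 (unconditioned shift): yuskoba → zuskoba
  rule 3 (unconditioned shift): zuskoba → zuskova
  rule 4 (vowel merger): zuskova → zuskovo
  ⇒ Domine zuskovo
Among the options, 'zuskovo' alone shows every Domine change applied in order.

zuskovo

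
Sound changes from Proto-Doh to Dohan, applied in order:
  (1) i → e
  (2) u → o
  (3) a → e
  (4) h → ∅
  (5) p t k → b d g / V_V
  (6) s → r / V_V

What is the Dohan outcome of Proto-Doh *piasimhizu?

Dohan: start from *piasimhizu.
  rule 1 (vowel merger): piasimhizu → peasemhezu
  rule 2 (vowel merger): peasemhezu → peasemhezo
  rule 3 (vowel merger): peasemhezo → peesemhezo
  rule 4 (h-loss): peesemhezo → peesemezo
  rule 5: no change — peesemezo
  rule 6 (rhotacism): peesemezo → peeremezo
  ⇒ Dohan peeremezo

peeremezo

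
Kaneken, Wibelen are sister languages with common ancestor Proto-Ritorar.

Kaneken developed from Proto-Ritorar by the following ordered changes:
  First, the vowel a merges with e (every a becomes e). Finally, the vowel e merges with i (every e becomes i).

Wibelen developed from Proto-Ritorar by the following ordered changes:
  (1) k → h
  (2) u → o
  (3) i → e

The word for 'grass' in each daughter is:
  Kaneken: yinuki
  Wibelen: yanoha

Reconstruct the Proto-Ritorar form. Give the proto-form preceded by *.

Position 5: Kaneken has k, Wibelen has h. Kaneken preserves k here (none of its changes turn any other segment into k), so the proto-segment is *k.
Position 2: Kaneken has i, Wibelen has a. Wibelen preserves a here (none of its changes turn any other segment into a), so the proto-segment is *a.
Position 4: Kaneken has u, Wibelen has o. Kaneken preserves u here (none of its changes turn any other segment into u), so the proto-segment is *u.
Verify the candidate proto-form against each daughter:
Kaneken: start from *yanuka.
  rule 1 (vowel merger): yanuka → yenuke
  rule 2 (vowel merger): yenuke → yinuki
  ⇒ Kaneken yinuki
Wibelen: *yanuka > yanuha > yanoha  (by unconditioned shift, vowel merger)
Only *yanuka yields all of Kaneken yinuki, Wibelen yanoha.

*yanuka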